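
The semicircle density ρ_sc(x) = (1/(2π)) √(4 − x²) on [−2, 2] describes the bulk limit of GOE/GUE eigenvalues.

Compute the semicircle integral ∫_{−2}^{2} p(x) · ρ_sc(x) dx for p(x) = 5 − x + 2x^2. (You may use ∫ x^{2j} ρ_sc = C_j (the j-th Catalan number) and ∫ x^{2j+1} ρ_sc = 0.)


Write p(x) = Σ a_i x^i, split into monomials and integrate each against ρ_sc separately.
Using ∫ x^{2j} ρ_sc = C_j = (1/(j+1)) C(2j, j) (Catalan numbers) and ∫ x^{2j+1} ρ_sc = 0 (odd monomials vanish by symmetry):
  i = 0 (even): a_0 · C_{0} = 5 · 1 = 5
  i = 1 (odd): ∫ x^1 ρ_sc = 0 (vanishes)
  i = 2 (even): a_2 · C_{1} = 2 · 1 = 2

Summing the contributions: ∫_{−2}^{2} p(x) ρ_sc(x) dx = 5 + 2 = 7.


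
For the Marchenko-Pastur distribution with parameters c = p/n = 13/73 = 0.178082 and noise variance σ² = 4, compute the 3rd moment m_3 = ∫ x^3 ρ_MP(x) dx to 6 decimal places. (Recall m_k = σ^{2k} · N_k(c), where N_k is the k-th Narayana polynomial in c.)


E[X³] = σ⁶ (1 + 3c + c²) (third MP moment). With σ² = 4 (so σ⁶ = 64) and c = 13/73 = 0.178082: E[X³] = 64 · (1 + 3·0.178082 + (0.178082)²) = 64 · 1.565960.

So E[X^3] = 100.221430.


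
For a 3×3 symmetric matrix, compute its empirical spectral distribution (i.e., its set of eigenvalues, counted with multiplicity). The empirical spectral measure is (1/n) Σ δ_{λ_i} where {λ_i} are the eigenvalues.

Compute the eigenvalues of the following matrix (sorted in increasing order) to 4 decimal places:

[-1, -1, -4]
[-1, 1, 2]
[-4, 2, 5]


Since M is real symmetric, all three eigenvalues are real; they are the roots of det(λI − M) = λ³ − (tr M) λ² + s λ − det M, where s is the sum of the principal 2×2 minors.
tr M = -1 + 1 + 5 = 5.
s = ((-1)·1 − (-1)²) + ((-1)·5 − (-4)²) + (1·5 − 2²) = -2 + (-21) + 1 = -22.
det M (expand along row 1) = (-1)·1 − (-1)·3 + (-4)·2 = -6.
Characteristic polynomial: λ³ − 5λ² − 22λ + 6 = 0.
Substitute λ = y + (tr M)/3 = y + 1.666667 to remove the quadratic term: y³ + p·y + q = 0 with p = s − (tr M)²/3 = -30.333333 and q = −2(tr M)³/27 + (tr M)·s/3 − det M = -39.925926.
Three real roots ⇒ use the trigonometric (Viète) form: r = 2√(−p/3) = 6.359595, φ = arccos(3q/(p·r)) = arccos(0.620907) = 0.900897 rad.
y_k = r·cos(φ/3 − 2πk/3) for k = 0, 1, 2 gives y = 6.074991, -1.408324, -4.666667.
λ_k = y_k + 1.666667 gives λ = 7.7417, 0.2583, -3.0000 (check: the sum is 5.0000 = tr M).

Eigenvalues sorted in increasing order: [-3.0000, 0.2583, 7.7417].


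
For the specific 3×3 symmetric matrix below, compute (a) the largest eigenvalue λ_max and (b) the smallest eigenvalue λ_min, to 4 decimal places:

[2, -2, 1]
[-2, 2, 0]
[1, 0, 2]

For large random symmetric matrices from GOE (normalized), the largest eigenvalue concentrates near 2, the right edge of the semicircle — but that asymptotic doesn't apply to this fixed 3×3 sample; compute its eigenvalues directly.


Since M is real symmetric, all three eigenvalues are real; they are the roots of det(λI − M) = λ³ − (tr M) λ² + s λ − det M, where s is the sum of the principal 2×2 minors.
tr M = 2 + 2 + 2 = 6.
s = (2·2 − (-2)²) + (2·2 − 1²) + (2·2 − 0²) = 0 + 3 + 4 = 7.
det M (expand along row 1) = 2·4 − (-2)·(-4) + 1·(-2) = -2.
Characteristic polynomial: λ³ − 6λ² + 7λ + 2 = 0.
Substitute λ = y + (tr M)/3 = y + 2.000000 to remove the quadratic term: y³ + p·y + q = 0 with p = s − (tr M)²/3 = -5.000000 and q = −2(tr M)³/27 + (tr M)·s/3 − det M = 0.000000.
Three real roots ⇒ use the trigonometric (Viète) form: r = 2√(−p/3) = 2.581989, φ = arccos(3q/(p·r)) = arccos(0.000000) = 1.570796 rad.
y_k = r·cos(φ/3 − 2πk/3) for k = 0, 1, 2 gives y = 2.236068, 0.000000, -2.236068.
λ_k = y_k + 2.000000 gives λ = 4.2361, 2.0000, -0.2361 (check: the sum is 6.0000 = tr M).

Hence λ_max = 4.2361 and λ_min = -0.2361.


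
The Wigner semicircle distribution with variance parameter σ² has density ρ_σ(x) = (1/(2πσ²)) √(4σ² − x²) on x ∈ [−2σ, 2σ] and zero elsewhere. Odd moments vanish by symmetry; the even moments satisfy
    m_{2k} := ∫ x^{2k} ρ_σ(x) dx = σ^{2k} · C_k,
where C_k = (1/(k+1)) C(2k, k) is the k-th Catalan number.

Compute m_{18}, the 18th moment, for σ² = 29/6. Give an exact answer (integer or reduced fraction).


By the scaled semicircle moment identity, m_{2k} = σ^{2k} · C_k with k = 9.
C_9 = (1/(k+1)) · C(2k, k) = (1/10) · C(18, 9) = (1/10) · 48620 = 4862.
σ^{2k} = (σ²)^k = (29/6)^9 = 14507145975869/10077696.

Therefore m_{18} = σ^{18} · C_9 = (14507145975869/10077696) · 4862 = 35266871867337539/5038848.


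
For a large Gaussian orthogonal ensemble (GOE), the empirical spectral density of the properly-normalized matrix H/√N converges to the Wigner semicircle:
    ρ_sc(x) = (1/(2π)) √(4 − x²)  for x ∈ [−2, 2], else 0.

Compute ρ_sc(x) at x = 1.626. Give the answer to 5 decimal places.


ρ_sc(x) = (1/(2π)) √(4 − x²). With x = 1.626:
  4 − x² = 4 − (1.626)² = 4 − 2.643876 = 1.356124.
  √(4 − x²) = 1.164527.
  1/(2π) = 0.159155.
  ρ_sc(1.626) = 0.159155 · 1.164527 = 0.185340.

Rounded to 5 decimal places: ρ_sc(1.626) ≈ 0.18534.


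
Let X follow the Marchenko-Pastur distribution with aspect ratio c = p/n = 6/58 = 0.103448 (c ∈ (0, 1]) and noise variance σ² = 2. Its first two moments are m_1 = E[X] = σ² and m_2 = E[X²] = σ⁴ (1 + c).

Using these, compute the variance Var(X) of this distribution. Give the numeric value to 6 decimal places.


m_1 = E[X] = σ² = 2, so m_1² = 4.
m_2 = E[X²] = σ⁴ (1 + c) = 4 · (1 + 0.103448) = 4 · 1.103448 = 4.413793.
(Note m_2 − m_1² simplifies to c · σ⁴ = 0.103448 · 4.)

Var(X) = m_2 − m_1² = 4.413793 − 4 = 0.413793.


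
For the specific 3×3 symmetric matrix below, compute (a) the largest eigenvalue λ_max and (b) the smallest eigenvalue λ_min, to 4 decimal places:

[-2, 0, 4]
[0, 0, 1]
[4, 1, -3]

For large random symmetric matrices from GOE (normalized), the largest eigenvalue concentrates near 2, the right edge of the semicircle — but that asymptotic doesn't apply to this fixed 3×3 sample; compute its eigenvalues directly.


Since M is real symmetric, all three eigenvalues are real; they are the roots of det(λI − M) = λ³ − (tr M) λ² + s λ − det M, where s is the sum of the principal 2×2 minors.
tr M = -2 + 0 + (-3) = -5.
s = ((-2)·0 − 0²) + ((-2)·(-3) − 4²) + (0·(-3) − 1²) = 0 + (-10) + (-1) = -11.
det M (expand along row 1) = (-2)·(-1) − 0·(-4) + 4·0 = 2.
Characteristic polynomial: λ³ + 5λ² − 11λ − 2 = 0.
Substitute λ = y + (tr M)/3 = y − 1.666667 to remove the quadratic term: y³ + p·y + q = 0 with p = s − (tr M)²/3 = -19.333333 and q = −2(tr M)³/27 + (tr M)·s/3 − det M = 25.592593.
Three real roots ⇒ use the trigonometric (Viète) form: r = 2√(−p/3) = 5.077182, φ = arccos(3q/(p·r)) = arccos(-0.782179) = 2.468952 rad.
y_k = r·cos(φ/3 − 2πk/3) for k = 0, 1, 2 gives y = 3.452669, 1.497427, -4.950096.
λ_k = y_k − 1.666667 gives λ = 1.7860, -0.1692, -6.6168 (check: the sum is -5.0000 = tr M).

Hence λ_max = 1.7860 and λ_min = -6.6168.


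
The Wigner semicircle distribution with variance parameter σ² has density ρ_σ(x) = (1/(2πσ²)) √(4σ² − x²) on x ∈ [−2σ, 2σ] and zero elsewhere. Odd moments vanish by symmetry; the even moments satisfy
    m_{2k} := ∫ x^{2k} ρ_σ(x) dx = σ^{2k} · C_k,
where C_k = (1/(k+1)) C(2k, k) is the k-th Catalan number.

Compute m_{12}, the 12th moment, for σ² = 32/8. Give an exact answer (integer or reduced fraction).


By the scaled semicircle moment identity, m_{2k} = σ^{2k} · C_k with k = 6.
C_6 = (1/(k+1)) · C(2k, k) = (1/7) · C(12, 6) = (1/7) · 924 = 132.
σ^{2k} = (σ²)^k = (32/8)^6 = 4096.

Therefore m_{12} = σ^{12} · C_6 = 4096 · 132 = 540672.


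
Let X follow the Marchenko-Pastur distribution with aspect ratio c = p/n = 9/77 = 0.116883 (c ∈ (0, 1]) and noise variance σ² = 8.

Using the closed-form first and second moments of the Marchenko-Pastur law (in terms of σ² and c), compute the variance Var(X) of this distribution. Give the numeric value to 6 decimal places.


Recall the MP moments m_1 = E[X] = σ² and m_2 = E[X²] = σ⁴ (1 + c).
m_1 = E[X] = σ² = 8, so m_1² = 64.
m_2 = E[X²] = σ⁴ (1 + c) = 64 · (1 + 0.116883) = 64 · 1.116883 = 71.480519.
(Note m_2 − m_1² simplifies to c · σ⁴ = 0.116883 · 64.)

Var(X) = m_2 − m_1² = 71.480519 − 64 = 7.480519.


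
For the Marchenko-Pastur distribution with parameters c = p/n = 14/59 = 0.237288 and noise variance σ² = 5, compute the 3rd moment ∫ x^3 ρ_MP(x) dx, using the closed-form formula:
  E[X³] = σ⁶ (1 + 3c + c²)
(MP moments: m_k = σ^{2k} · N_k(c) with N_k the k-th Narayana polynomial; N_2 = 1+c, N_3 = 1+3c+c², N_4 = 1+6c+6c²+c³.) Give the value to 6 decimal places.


E[X³] = σ⁶ (1 + 3c + c²) (third MP moment). With σ² = 5 (so σ⁶ = 125) and c = 14/59 = 0.237288: E[X³] = 125 · (1 + 3·0.237288 + (0.237288)²) = 125 · 1.768170.

So E[X^3] = 221.021258.


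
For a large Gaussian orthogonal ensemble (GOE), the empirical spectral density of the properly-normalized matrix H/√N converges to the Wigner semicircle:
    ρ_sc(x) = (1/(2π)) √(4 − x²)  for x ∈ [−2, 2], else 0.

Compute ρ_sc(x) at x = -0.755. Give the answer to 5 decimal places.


ρ_sc(x) = (1/(2π)) √(4 − x²). With x = -0.755:
  4 − x² = 4 − (-0.755)² = 4 − 0.570025 = 3.429975.
  √(4 − x²) = 1.852019.
  1/(2π) = 0.159155.
  ρ_sc(-0.755) = 0.159155 · 1.852019 = 0.294758.

Rounded to 5 decimal places: ρ_sc(-0.755) ≈ 0.29476.


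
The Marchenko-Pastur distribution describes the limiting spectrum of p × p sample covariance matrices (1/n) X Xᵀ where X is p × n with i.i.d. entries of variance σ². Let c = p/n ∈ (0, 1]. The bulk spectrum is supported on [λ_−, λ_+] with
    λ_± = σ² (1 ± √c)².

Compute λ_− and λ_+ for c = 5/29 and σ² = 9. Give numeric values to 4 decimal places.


c = 5/29 = 0.172414; √c = 0.415227.
λ_− = σ² (1 − √c)² = 9 · (1 − 0.415227)² = 9 · (0.584773)² = 3.077631.
λ_+ = σ² (1 + √c)² = 9 · (1 + 0.415227)² = 9 · (1.415227)² = 18.025817.

Rounded to 4 decimal places: λ_− ≈ 3.0776, λ_+ ≈ 18.0258.


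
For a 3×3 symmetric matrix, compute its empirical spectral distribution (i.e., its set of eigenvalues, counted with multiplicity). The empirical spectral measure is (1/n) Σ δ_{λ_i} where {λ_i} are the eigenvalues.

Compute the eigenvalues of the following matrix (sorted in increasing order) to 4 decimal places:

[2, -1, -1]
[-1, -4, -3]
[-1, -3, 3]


Since M is real symmetric, all three eigenvalues are real; they are the roots of det(λI − M) = λ³ − (tr M) λ² + s λ − det M, where s is the sum of the principal 2×2 minors.
tr M = 2 + (-4) + 3 = 1.
s = (2·(-4) − (-1)²) + (2·3 − (-1)²) + ((-4)·3 − (-3)²) = -9 + 5 + (-21) = -25.
det M (expand along row 1) = 2·(-21) − (-1)·(-6) + (-1)·(-1) = -47.
Characteristic polynomial: λ³ − λ² − 25λ + 47 = 0.
Substitute λ = y + (tr M)/3 = y + 0.333333 to remove the quadratic term: y³ + p·y + q = 0 with p = s − (tr M)²/3 = -25.333333 and q = −2(tr M)³/27 + (tr M)·s/3 − det M = 38.592593.
Three real roots ⇒ use the trigonometric (Viète) form: r = 2√(−p/3) = 5.811865, φ = arccos(3q/(p·r)) = arccos(-0.786353) = 2.475679 rad.
y_k = r·cos(φ/3 − 2πk/3) for k = 0, 1, 2 gives y = 3.942715, 1.726558, -5.669273.
λ_k = y_k + 0.333333 gives λ = 4.2760, 2.0599, -5.3359 (check: the sum is 1.0000 = tr M).

Eigenvalues sorted in increasing order: [-5.3359, 2.0599, 4.2760].


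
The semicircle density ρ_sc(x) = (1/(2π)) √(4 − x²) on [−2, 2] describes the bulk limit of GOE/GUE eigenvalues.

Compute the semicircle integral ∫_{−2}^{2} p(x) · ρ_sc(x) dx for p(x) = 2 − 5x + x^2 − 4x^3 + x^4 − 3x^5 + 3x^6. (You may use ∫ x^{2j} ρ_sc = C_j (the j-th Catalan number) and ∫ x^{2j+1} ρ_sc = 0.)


Write p(x) = Σ a_i x^i, split into monomials and integrate each against ρ_sc separately.
Using ∫ x^{2j} ρ_sc = C_j = (1/(j+1)) C(2j, j) (Catalan numbers) and ∫ x^{2j+1} ρ_sc = 0 (odd monomials vanish by symmetry):
  i = 0 (even): a_0 · C_{0} = 2 · 1 = 2
  i = 1 (odd): ∫ x^1 ρ_sc = 0 (vanishes)
  i = 2 (even): a_2 · C_{1} = 1 · 1 = 1
  i = 3 (odd): ∫ x^3 ρ_sc = 0 (vanishes)
  i = 4 (even): a_4 · C_{2} = 1 · 2 = 2
  i = 5 (odd): ∫ x^5 ρ_sc = 0 (vanishes)
  i = 6 (even): a_6 · C_{3} = 3 · 5 = 15

Summing the contributions: ∫_{−2}^{2} p(x) ρ_sc(x) dx = 2 + 1 + 2 + 15 = 20.


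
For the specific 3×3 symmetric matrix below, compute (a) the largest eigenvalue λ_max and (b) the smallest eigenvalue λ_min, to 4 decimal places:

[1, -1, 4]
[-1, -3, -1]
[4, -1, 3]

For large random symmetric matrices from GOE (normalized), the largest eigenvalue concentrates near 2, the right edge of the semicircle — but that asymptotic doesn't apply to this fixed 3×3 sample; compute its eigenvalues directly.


Since M is real symmetric, all three eigenvalues are real; they are the roots of det(λI − M) = λ³ − (tr M) λ² + s λ − det M, where s is the sum of the principal 2×2 minors.
tr M = 1 + (-3) + 3 = 1.
s = (1·(-3) − (-1)²) + (1·3 − 4²) + ((-3)·3 − (-1)²) = -4 + (-13) + (-10) = -27.
det M (expand along row 1) = 1·(-10) − (-1)·1 + 4·13 = 43.
Characteristic polynomial: λ³ − λ² − 27λ − 43 = 0.
Substitute λ = y + (tr M)/3 = y + 0.333333 to remove the quadratic term: y³ + p·y + q = 0 with p = s − (tr M)²/3 = -27.333333 and q = −2(tr M)³/27 + (tr M)·s/3 − det M = -52.074074.
Three real roots ⇒ use the trigonometric (Viète) form: r = 2√(−p/3) = 6.036923, φ = arccos(3q/(p·r)) = arccos(0.946748) = 0.327814 rad.
y_k = r·cos(φ/3 − 2πk/3) for k = 0, 1, 2 gives y = 6.000918, -2.430310, -3.570608.
λ_k = y_k + 0.333333 gives λ = 6.3343, -2.0970, -3.2373 (check: the sum is 1.0000 = tr M).

Hence λ_max = 6.3343 and λ_min = -3.2373.


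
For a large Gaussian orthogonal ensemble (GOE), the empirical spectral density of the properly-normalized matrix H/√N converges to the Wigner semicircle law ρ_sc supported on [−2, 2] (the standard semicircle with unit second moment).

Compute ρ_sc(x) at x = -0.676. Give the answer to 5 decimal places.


ρ_sc(x) = (1/(2π)) √(4 − x²). With x = -0.676:
  4 − x² = 4 − (-0.676)² = 4 − 0.456976 = 3.543024.
  √(4 − x²) = 1.882292.
  1/(2π) = 0.159155.
  ρ_sc(-0.676) = 0.159155 · 1.882292 = 0.299576.

Rounded to 5 decimal places: ρ_sc(-0.676) ≈ 0.29958.


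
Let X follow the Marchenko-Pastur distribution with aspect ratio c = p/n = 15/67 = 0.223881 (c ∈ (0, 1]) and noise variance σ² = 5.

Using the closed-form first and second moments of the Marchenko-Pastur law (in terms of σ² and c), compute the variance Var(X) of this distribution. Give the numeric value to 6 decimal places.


Recall the MP moments m_1 = E[X] = σ² and m_2 = E[X²] = σ⁴ (1 + c).
m_1 = E[X] = σ² = 5, so m_1² = 25.
m_2 = E[X²] = σ⁴ (1 + c) = 25 · (1 + 0.223881) = 25 · 1.223881 = 30.597015.
(Note m_2 − m_1² simplifies to c · σ⁴ = 0.223881 · 25.)

Var(X) = m_2 − m_1² = 30.597015 − 25 = 5.597015.


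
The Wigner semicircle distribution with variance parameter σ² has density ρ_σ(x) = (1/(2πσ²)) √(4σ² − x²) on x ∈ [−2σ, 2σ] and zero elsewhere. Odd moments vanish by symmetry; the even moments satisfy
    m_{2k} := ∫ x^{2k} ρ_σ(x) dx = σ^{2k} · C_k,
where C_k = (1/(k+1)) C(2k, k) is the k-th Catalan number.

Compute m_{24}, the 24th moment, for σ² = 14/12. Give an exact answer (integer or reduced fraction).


By the scaled semicircle moment identity, m_{2k} = σ^{2k} · C_k with k = 12.
C_12 = (1/(k+1)) · C(2k, k) = (1/13) · C(24, 12) = (1/13) · 2704156 = 208012.
σ^{2k} = (σ²)^k = (14/12)^12 = 13841287201/2176782336.

Therefore m_{24} = σ^{24} · C_12 = (13841287201/2176782336) · 208012 = 719788458313603/544195584.


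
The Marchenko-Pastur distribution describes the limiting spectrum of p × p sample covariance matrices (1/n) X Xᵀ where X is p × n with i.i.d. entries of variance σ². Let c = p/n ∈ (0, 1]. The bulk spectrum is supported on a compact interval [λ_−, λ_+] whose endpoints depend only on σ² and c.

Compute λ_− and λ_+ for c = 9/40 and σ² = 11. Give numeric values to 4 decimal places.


c = 9/40 = 0.225000; √c = 0.474342.
λ_− = σ² (1 − √c)² = 11 · (1 − 0.474342)² = 11 · (0.525658)² = 3.039484.
λ_+ = σ² (1 + √c)² = 11 · (1 + 0.474342)² = 11 · (1.474342)² = 23.910516.

Rounded to 4 decimal places: λ_− ≈ 3.0395, λ_+ ≈ 23.9105.


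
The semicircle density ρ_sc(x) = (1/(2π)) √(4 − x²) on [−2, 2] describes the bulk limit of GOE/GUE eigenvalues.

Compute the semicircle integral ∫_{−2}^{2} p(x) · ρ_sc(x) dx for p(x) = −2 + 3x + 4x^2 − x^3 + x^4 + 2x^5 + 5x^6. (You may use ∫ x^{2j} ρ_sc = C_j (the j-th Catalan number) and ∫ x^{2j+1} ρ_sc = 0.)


Write p(x) = Σ a_i x^i, split into monomials and integrate each against ρ_sc separately.
Using ∫ x^{2j} ρ_sc = C_j = (1/(j+1)) C(2j, j) (Catalan numbers) and ∫ x^{2j+1} ρ_sc = 0 (odd monomials vanish by symmetry):
  i = 0 (even): a_0 · C_{0} = -2 · 1 = -2
  i = 1 (odd): ∫ x^1 ρ_sc = 0 (vanishes)
  i = 2 (even): a_2 · C_{1} = 4 · 1 = 4
  i = 3 (odd): ∫ x^3 ρ_sc = 0 (vanishes)
  i = 4 (even): a_4 · C_{2} = 1 · 2 = 2
  i = 5 (odd): ∫ x^5 ρ_sc = 0 (vanishes)
  i = 6 (even): a_6 · C_{3} = 5 · 5 = 25

Summing the contributions: ∫_{−2}^{2} p(x) ρ_sc(x) dx = (-2) + 4 + 2 + 25 = 29.


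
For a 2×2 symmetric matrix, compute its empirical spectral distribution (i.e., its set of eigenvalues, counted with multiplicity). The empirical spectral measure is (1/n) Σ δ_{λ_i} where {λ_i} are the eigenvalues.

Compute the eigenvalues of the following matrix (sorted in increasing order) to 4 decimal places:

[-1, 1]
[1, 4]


Since M is real symmetric, both eigenvalues are real; they are the roots of det(λI − M) = λ² − (tr M) λ + det M.
tr M = -1 + 4 = 3.
det M = (-1)·4 − 1² = -4 − 1 = -5.
Characteristic polynomial: λ² − 3λ − 5 = 0.
Discriminant Δ = (tr M)² − 4·det M = 9 − (-20) = 29; √Δ = 5.385165.
λ = (tr M ± √Δ)/2 = (3 ± 5.385165)/2, giving (tr M − √Δ)/2 = -1.1926 and (tr M + √Δ)/2 = 4.1926.

Eigenvalues sorted in increasing order: [-1.1926, 4.1926].


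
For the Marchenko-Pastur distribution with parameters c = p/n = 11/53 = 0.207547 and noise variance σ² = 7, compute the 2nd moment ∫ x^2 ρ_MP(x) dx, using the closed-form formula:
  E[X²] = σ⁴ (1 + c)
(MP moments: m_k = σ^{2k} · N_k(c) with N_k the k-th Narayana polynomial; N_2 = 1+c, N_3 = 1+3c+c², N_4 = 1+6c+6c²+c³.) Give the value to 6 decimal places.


E[X²] = σ⁴ (1 + c) (second MP moment). With σ² = 7 (so σ⁴ = 49) and c = 11/53 = 0.207547: E[X²] = 49 · (1 + 0.207547) = 49 · 1.207547.

So E[X^2] = 59.169811.


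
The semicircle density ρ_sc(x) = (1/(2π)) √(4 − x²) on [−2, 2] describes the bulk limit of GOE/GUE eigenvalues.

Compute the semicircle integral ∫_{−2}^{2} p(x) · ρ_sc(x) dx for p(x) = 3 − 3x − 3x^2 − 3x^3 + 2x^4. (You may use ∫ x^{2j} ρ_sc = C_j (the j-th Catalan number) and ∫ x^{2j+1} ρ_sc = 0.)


Write p(x) = Σ a_i x^i, split into monomials and integrate each against ρ_sc separately.
Using ∫ x^{2j} ρ_sc = C_j = (1/(j+1)) C(2j, j) (Catalan numbers) and ∫ x^{2j+1} ρ_sc = 0 (odd monomials vanish by symmetry):
  i = 0 (even): a_0 · C_{0} = 3 · 1 = 3
  i = 1 (odd): ∫ x^1 ρ_sc = 0 (vanishes)
  i = 2 (even): a_2 · C_{1} = -3 · 1 = -3
  i = 3 (odd): ∫ x^3 ρ_sc = 0 (vanishes)
  i = 4 (even): a_4 · C_{2} = 2 · 2 = 4

Summing the contributions: ∫_{−2}^{2} p(x) ρ_sc(x) dx = 3 + (-3) + 4 = 4.


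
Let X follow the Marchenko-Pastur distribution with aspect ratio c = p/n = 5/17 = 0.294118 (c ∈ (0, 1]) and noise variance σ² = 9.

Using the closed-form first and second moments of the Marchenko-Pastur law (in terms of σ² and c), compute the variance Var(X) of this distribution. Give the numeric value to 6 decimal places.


Recall the MP moments m_1 = E[X] = σ² and m_2 = E[X²] = σ⁴ (1 + c).
m_1 = E[X] = σ² = 9, so m_1² = 81.
m_2 = E[X²] = σ⁴ (1 + c) = 81 · (1 + 0.294118) = 81 · 1.294118 = 104.823529.
(Note m_2 − m_1² simplifies to c · σ⁴ = 0.294118 · 81.)

Var(X) = m_2 − m_1² = 104.823529 − 81 = 23.823529.


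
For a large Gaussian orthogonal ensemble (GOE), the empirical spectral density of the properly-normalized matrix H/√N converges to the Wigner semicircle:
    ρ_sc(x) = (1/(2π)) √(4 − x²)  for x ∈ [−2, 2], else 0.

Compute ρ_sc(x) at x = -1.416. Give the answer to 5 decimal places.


ρ_sc(x) = (1/(2π)) √(4 − x²). With x = -1.416:
  4 − x² = 4 − (-1.416)² = 4 − 2.005056 = 1.994944.
  √(4 − x²) = 1.412425.
  1/(2π) = 0.159155.
  ρ_sc(-1.416) = 0.159155 · 1.412425 = 0.224794.

Rounded to 5 decimal places: ρ_sc(-1.416) ≈ 0.22479.


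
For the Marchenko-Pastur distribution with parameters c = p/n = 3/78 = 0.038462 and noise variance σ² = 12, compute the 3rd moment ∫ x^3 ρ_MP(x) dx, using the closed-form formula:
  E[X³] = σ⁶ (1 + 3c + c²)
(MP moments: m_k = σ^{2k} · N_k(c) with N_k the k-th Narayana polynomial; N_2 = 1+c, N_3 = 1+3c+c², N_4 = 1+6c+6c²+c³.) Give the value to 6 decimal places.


E[X³] = σ⁶ (1 + 3c + c²) (third MP moment). With σ² = 12 (so σ⁶ = 1728) and c = 3/78 = 0.038462: E[X³] = 1728 · (1 + 3·0.038462 + (0.038462)²) = 1728 · 1.116864.

So E[X^3] = 1929.940828.


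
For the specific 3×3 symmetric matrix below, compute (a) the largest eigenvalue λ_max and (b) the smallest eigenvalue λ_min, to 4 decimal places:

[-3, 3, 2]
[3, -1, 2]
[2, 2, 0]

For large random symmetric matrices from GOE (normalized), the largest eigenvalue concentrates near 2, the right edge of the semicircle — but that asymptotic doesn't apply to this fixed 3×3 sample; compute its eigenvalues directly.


Since M is real symmetric, all three eigenvalues are real; they are the roots of det(λI − M) = λ³ − (tr M) λ² + s λ − det M, where s is the sum of the principal 2×2 minors.
tr M = -3 + (-1) + 0 = -4.
s = ((-3)·(-1) − 3²) + ((-3)·0 − 2²) + ((-1)·0 − 2²) = -6 + (-4) + (-4) = -14.
det M (expand along row 1) = (-3)·(-4) − 3·(-4) + 2·8 = 40.
Characteristic polynomial: λ³ + 4λ² − 14λ − 40 = 0.
Substitute λ = y + (tr M)/3 = y − 1.333333 to remove the quadratic term: y³ + p·y + q = 0 with p = s − (tr M)²/3 = -19.333333 and q = −2(tr M)³/27 + (tr M)·s/3 − det M = -16.592593.
Three real roots ⇒ use the trigonometric (Viète) form: r = 2√(−p/3) = 5.077182, φ = arccos(3q/(p·r)) = arccos(0.507114) = 1.038963 rad.
y_k = r·cos(φ/3 − 2πk/3) for k = 0, 1, 2 gives y = 4.775739, -0.895365, -3.880374.
λ_k = y_k − 1.333333 gives λ = 3.4424, -2.2287, -5.2137 (check: the sum is -4.0000 = tr M).

Hence λ_max = 3.4424 and λ_min = -5.2137.


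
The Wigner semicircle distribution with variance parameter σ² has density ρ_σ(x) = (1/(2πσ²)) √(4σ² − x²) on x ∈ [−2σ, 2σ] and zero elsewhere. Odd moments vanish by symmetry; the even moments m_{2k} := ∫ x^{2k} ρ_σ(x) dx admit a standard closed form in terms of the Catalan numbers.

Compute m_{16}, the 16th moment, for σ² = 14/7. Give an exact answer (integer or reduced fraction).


By the scaled semicircle moment identity, m_{2k} = σ^{2k} · C_k with k = 8.
C_8 = (1/(k+1)) · C(2k, k) = (1/9) · C(16, 8) = (1/9) · 12870 = 1430.
σ^{2k} = (σ²)^k = (14/7)^8 = 256.

Therefore m_{16} = σ^{16} · C_8 = 256 · 1430 = 366080.


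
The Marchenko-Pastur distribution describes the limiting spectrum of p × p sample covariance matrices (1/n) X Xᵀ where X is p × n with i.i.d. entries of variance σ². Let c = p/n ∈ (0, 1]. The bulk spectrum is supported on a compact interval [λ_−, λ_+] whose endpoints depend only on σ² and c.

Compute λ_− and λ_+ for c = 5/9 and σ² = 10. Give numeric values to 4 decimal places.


c = 5/9 = 0.555556; √c = 0.745356.
λ_− = σ² (1 − √c)² = 10 · (1 − 0.745356)² = 10 · (0.254644)² = 0.648436.
λ_+ = σ² (1 + √c)² = 10 · (1 + 0.745356)² = 10 · (1.745356)² = 30.462675.

Rounded to 4 decimal places: λ_− ≈ 0.6484, λ_+ ≈ 30.4627.


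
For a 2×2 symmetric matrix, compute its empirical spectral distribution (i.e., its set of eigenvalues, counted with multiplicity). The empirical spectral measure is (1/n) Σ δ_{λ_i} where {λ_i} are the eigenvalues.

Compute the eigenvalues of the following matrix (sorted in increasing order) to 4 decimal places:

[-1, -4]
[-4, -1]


Since M is real symmetric, both eigenvalues are real; they are the roots of det(λI − M) = λ² − (tr M) λ + det M.
tr M = -1 + (-1) = -2.
det M = (-1)·(-1) − (-4)² = 1 − 16 = -15.
Characteristic polynomial: λ² + 2λ − 15 = 0.
Discriminant Δ = (tr M)² − 4·det M = 4 − (-60) = 64; √Δ = 8.000000.
λ = (tr M ± √Δ)/2 = (-2 ± 8.000000)/2, giving (tr M − √Δ)/2 = -5.0000 and (tr M + √Δ)/2 = 3.0000.

Eigenvalues sorted in increasing order: [-5.0000, 3.0000].


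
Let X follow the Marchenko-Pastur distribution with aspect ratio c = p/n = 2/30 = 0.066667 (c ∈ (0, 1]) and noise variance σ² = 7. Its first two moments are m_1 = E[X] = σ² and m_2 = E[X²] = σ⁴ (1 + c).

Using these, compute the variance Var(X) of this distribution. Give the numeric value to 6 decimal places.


m_1 = E[X] = σ² = 7, so m_1² = 49.
m_2 = E[X²] = σ⁴ (1 + c) = 49 · (1 + 0.066667) = 49 · 1.066667 = 52.266667.
(Note m_2 − m_1² simplifies to c · σ⁴ = 0.066667 · 49.)

Var(X) = m_2 − m_1² = 52.266667 − 49 = 3.266667.


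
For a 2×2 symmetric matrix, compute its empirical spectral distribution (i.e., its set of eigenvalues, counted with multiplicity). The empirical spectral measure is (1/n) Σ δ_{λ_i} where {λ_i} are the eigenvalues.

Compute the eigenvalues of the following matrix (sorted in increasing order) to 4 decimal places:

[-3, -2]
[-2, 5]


Since M is real symmetric, both eigenvalues are real; they are the roots of det(λI − M) = λ² − (tr M) λ + det M.
tr M = -3 + 5 = 2.
det M = (-3)·5 − (-2)² = -15 − 4 = -19.
Characteristic polynomial: λ² − 2λ − 19 = 0.
Discriminant Δ = (tr M)² − 4·det M = 4 − (-76) = 80; √Δ = 8.944272.
λ = (tr M ± √Δ)/2 = (2 ± 8.944272)/2, giving (tr M − √Δ)/2 = -3.4721 and (tr M + √Δ)/2 = 5.4721.

Eigenvalues sorted in increasing order: [-3.4721, 5.4721].


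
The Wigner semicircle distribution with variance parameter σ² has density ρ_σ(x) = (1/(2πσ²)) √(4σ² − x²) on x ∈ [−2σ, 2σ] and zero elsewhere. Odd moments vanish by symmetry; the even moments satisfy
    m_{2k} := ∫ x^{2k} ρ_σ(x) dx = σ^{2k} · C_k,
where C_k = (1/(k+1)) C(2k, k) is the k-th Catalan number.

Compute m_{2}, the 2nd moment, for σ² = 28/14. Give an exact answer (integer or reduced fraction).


By the scaled semicircle moment identity, m_{2k} = σ^{2k} · C_k with k = 1.
C_1 = (1/(k+1)) · C(2k, k) = (1/2) · C(2, 1) = (1/2) · 2 = 1.
σ^{2k} = (σ²)^k = (28/14)^1 = 2.

Therefore m_{2} = σ^{2} · C_1 = 2 · 1 = 2.


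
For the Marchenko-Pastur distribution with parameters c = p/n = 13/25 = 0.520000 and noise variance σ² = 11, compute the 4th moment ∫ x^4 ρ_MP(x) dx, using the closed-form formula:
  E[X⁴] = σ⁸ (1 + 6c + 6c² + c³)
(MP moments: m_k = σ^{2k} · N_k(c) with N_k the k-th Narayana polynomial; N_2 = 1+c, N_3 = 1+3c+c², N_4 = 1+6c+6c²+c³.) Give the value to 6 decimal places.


E[X⁴] = σ⁸ (1 + 6c + 6c² + c³) (fourth MP moment). With σ² = 11 (so σ⁸ = 14641) and c = 13/25 = 0.520000: E[X⁴] = 14641 · (1 + 6·0.520000 + 6·(0.520000)² + (0.520000)³) = 14641 · 5.883008.

So E[X^4] = 86133.120128.


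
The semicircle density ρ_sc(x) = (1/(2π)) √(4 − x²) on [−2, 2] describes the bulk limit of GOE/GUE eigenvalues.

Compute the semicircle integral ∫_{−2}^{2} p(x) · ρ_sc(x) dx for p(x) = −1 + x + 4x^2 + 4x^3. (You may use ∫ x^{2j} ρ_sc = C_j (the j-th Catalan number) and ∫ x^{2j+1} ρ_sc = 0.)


Write p(x) = Σ a_i x^i, split into monomials and integrate each against ρ_sc separately.
Using ∫ x^{2j} ρ_sc = C_j = (1/(j+1)) C(2j, j) (Catalan numbers) and ∫ x^{2j+1} ρ_sc = 0 (odd monomials vanish by symmetry):
  i = 0 (even): a_0 · C_{0} = -1 · 1 = -1
  i = 1 (odd): ∫ x^1 ρ_sc = 0 (vanishes)
  i = 2 (even): a_2 · C_{1} = 4 · 1 = 4
  i = 3 (odd): ∫ x^3 ρ_sc = 0 (vanishes)

Summing the contributions: ∫_{−2}^{2} p(x) ρ_sc(x) dx = (-1) + 4 = 3.


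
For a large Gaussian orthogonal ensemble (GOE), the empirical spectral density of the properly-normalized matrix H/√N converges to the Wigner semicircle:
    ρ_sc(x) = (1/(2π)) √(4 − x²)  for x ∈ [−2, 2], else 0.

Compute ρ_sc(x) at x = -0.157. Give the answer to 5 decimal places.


ρ_sc(x) = (1/(2π)) √(4 − x²). With x = -0.157:
  4 − x² = 4 − (-0.157)² = 4 − 0.024649 = 3.975351.
  √(4 − x²) = 1.993828.
  1/(2π) = 0.159155.
  ρ_sc(-0.157) = 0.159155 · 1.993828 = 0.317328.

Rounded to 5 decimal places: ρ_sc(-0.157) ≈ 0.31733.


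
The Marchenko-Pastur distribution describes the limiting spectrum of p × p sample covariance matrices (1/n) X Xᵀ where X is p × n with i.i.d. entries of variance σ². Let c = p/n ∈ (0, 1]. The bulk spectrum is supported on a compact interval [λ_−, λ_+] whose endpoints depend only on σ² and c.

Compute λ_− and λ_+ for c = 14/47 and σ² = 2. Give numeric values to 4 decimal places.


c = 14/47 = 0.297872; √c = 0.545777.
λ_− = σ² (1 − √c)² = 2 · (1 − 0.545777)² = 2 · (0.454223)² = 0.412637.
λ_+ = σ² (1 + √c)² = 2 · (1 + 0.545777)² = 2 · (1.545777)² = 4.778852.

Rounded to 4 decimal places: λ_− ≈ 0.4126, λ_+ ≈ 4.7789.


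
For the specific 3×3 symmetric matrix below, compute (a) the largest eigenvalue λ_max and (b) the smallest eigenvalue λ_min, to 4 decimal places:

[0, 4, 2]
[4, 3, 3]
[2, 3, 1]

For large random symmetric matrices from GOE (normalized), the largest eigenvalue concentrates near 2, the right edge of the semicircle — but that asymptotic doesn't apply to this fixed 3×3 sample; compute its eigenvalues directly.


Since M is real symmetric, all three eigenvalues are real; they are the roots of det(λI − M) = λ³ − (tr M) λ² + s λ − det M, where s is the sum of the principal 2×2 minors.
tr M = 0 + 3 + 1 = 4.
s = (0·3 − 4²) + (0·1 − 2²) + (3·1 − 3²) = -16 + (-4) + (-6) = -26.
det M (expand along row 1) = 0·(-6) − 4·(-2) + 2·6 = 20.
Characteristic polynomial: λ³ − 4λ² − 26λ − 20 = 0.
Substitute λ = y + (tr M)/3 = y + 1.333333 to remove the quadratic term: y³ + p·y + q = 0 with p = s − (tr M)²/3 = -31.333333 and q = −2(tr M)³/27 + (tr M)·s/3 − det M = -59.407407.
Three real roots ⇒ use the trigonometric (Viète) form: r = 2√(−p/3) = 6.463573, φ = arccos(3q/(p·r)) = arccos(0.880000) = 0.494934 rad.
y_k = r·cos(φ/3 − 2πk/3) for k = 0, 1, 2 gives y = 6.375810, -2.268604, -4.107206.
λ_k = y_k + 1.333333 gives λ = 7.7091, -0.9353, -2.7739 (check: the sum is 4.0000 = tr M).

Hence λ_max = 7.7091 and λ_min = -2.7739.


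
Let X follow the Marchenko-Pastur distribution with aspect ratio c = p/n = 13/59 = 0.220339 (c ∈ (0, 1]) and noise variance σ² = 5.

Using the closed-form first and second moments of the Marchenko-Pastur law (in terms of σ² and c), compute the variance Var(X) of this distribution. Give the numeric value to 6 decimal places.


Recall the MP moments m_1 = E[X] = σ² and m_2 = E[X²] = σ⁴ (1 + c).
m_1 = E[X] = σ² = 5, so m_1² = 25.
m_2 = E[X²] = σ⁴ (1 + c) = 25 · (1 + 0.220339) = 25 · 1.220339 = 30.508475.
(Note m_2 − m_1² simplifies to c · σ⁴ = 0.220339 · 25.)

Var(X) = m_2 − m_1² = 30.508475 − 25 = 5.508475.


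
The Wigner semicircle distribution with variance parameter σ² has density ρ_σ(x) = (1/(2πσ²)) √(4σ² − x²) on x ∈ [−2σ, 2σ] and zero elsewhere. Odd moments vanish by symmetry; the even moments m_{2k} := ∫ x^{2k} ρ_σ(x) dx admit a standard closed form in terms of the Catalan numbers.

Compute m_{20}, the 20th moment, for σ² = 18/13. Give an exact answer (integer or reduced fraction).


By the scaled semicircle moment identity, m_{2k} = σ^{2k} · C_k with k = 10.
C_10 = (1/(k+1)) · C(2k, k) = (1/11) · C(20, 10) = (1/11) · 184756 = 16796.
σ^{2k} = (σ²)^k = (18/13)^10 = 3570467226624/137858491849.

Therefore m_{20} = σ^{20} · C_10 = (3570467226624/137858491849) · 16796 = 4613043656798208/10604499373.


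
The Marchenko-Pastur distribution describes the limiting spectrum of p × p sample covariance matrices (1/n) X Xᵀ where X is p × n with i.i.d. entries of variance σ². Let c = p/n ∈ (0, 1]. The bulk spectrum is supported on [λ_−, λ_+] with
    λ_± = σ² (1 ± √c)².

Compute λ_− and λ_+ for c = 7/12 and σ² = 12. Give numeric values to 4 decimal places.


c = 7/12 = 0.583333; √c = 0.763763.
λ_− = σ² (1 − √c)² = 12 · (1 − 0.763763)² = 12 · (0.236237)² = 0.669697.
λ_+ = σ² (1 + √c)² = 12 · (1 + 0.763763)² = 12 · (1.763763)² = 37.330303.

Rounded to 4 decimal places: λ_− ≈ 0.6697, λ_+ ≈ 37.3303.


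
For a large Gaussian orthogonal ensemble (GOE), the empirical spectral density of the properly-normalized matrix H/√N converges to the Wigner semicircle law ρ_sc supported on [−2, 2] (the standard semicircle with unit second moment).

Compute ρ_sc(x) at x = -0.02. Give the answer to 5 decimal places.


ρ_sc(x) = (1/(2π)) √(4 − x²). With x = -0.02:
  4 − x² = 4 − (-0.02)² = 4 − 0.000400 = 3.999600.
  √(4 − x²) = 1.999900.
  1/(2π) = 0.159155.
  ρ_sc(-0.02) = 0.159155 · 1.999900 = 0.318294.

Rounded to 5 decimal places: ρ_sc(-0.02) ≈ 0.31829.


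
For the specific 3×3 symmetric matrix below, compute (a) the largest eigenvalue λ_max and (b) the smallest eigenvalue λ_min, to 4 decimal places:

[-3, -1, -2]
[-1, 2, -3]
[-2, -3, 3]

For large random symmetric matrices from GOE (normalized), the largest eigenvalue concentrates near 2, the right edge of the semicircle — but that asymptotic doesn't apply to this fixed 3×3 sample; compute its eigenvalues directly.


Since M is real symmetric, all three eigenvalues are real; they are the roots of det(λI − M) = λ³ − (tr M) λ² + s λ − det M, where s is the sum of the principal 2×2 minors.
tr M = -3 + 2 + 3 = 2.
s = ((-3)·2 − (-1)²) + ((-3)·3 − (-2)²) + (2·3 − (-3)²) = -7 + (-13) + (-3) = -23.
det M (expand along row 1) = (-3)·(-3) − (-1)·(-9) + (-2)·7 = -14.
Characteristic polynomial: λ³ − 2λ² − 23λ + 14 = 0.
Substitute λ = y + (tr M)/3 = y + 0.666667 to remove the quadratic term: y³ + p·y + q = 0 with p = s − (tr M)²/3 = -24.333333 and q = −2(tr M)³/27 + (tr M)·s/3 − det M = -1.925926.
Three real roots ⇒ use the trigonometric (Viète) form: r = 2√(−p/3) = 5.696002, φ = arccos(3q/(p·r)) = arccos(0.041686) = 1.529098 rad.
y_k = r·cos(φ/3 − 2πk/3) for k = 0, 1, 2 gives y = 4.971990, -0.079168, -4.892822.
λ_k = y_k + 0.666667 gives λ = 5.6387, 0.5875, -4.2262 (check: the sum is 2.0000 = tr M).

Hence λ_max = 5.6387 and λ_min = -4.2262.


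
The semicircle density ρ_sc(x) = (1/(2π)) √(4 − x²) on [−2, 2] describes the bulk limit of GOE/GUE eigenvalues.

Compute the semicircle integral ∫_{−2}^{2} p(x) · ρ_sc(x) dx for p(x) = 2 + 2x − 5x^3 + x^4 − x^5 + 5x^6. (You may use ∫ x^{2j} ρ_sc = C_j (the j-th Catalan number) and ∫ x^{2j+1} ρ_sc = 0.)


Write p(x) = Σ a_i x^i, split into monomials and integrate each against ρ_sc separately.
Using ∫ x^{2j} ρ_sc = C_j = (1/(j+1)) C(2j, j) (Catalan numbers) and ∫ x^{2j+1} ρ_sc = 0 (odd monomials vanish by symmetry):
  i = 0 (even): a_0 · C_{0} = 2 · 1 = 2
  i = 1 (odd): ∫ x^1 ρ_sc = 0 (vanishes)
  i = 3 (odd): ∫ x^3 ρ_sc = 0 (vanishes)
  i = 4 (even): a_4 · C_{2} = 1 · 2 = 2
  i = 5 (odd): ∫ x^5 ρ_sc = 0 (vanishes)
  i = 6 (even): a_6 · C_{3} = 5 · 5 = 25

Summing the contributions: ∫_{−2}^{2} p(x) ρ_sc(x) dx = 2 + 2 + 25 = 29.


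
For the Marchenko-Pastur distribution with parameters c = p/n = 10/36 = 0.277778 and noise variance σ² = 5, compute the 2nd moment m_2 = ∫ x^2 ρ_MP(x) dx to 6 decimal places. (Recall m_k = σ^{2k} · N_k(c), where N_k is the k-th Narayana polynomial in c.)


E[X²] = σ⁴ (1 + c) (second MP moment). With σ² = 5 (so σ⁴ = 25) and c = 10/36 = 0.277778: E[X²] = 25 · (1 + 0.277778) = 25 · 1.277778.

So E[X^2] = 31.944444.


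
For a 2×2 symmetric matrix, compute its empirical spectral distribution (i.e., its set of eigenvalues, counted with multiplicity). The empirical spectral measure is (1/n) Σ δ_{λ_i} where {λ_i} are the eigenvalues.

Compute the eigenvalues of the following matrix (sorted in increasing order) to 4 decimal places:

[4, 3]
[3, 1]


Since M is real symmetric, both eigenvalues are real; they are the roots of det(λI − M) = λ² − (tr M) λ + det M.
tr M = 4 + 1 = 5.
det M = 4·1 − 3² = 4 − 9 = -5.
Characteristic polynomial: λ² − 5λ − 5 = 0.
Discriminant Δ = (tr M)² − 4·det M = 25 − (-20) = 45; √Δ = 6.708204.
λ = (tr M ± √Δ)/2 = (5 ± 6.708204)/2, giving (tr M − √Δ)/2 = -0.8541 and (tr M + √Δ)/2 = 5.8541.

Eigenvalues sorted in increasing order: [-0.8541, 5.8541].


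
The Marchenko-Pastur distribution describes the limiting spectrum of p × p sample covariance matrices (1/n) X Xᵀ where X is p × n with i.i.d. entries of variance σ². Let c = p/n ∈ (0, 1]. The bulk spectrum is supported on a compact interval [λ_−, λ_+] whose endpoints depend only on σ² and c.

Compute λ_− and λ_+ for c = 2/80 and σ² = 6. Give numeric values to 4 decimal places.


c = 2/80 = 0.025000; √c = 0.158114.
λ_− = σ² (1 − √c)² = 6 · (1 − 0.158114)² = 6 · (0.841886)² = 4.252633.
λ_+ = σ² (1 + √c)² = 6 · (1 + 0.158114)² = 6 · (1.158114)² = 8.047367.

Rounded to 4 decimal places: λ_− ≈ 4.2526, λ_+ ≈ 8.0474.


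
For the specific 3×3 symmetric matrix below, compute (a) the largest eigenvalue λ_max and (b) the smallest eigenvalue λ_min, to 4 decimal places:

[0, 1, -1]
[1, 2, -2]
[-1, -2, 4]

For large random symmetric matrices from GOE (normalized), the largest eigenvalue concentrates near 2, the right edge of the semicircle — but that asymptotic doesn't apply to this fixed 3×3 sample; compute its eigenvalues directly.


Since M is real symmetric, all three eigenvalues are real; they are the roots of det(λI − M) = λ³ − (tr M) λ² + s λ − det M, where s is the sum of the principal 2×2 minors.
tr M = 0 + 2 + 4 = 6.
s = (0·2 − 1²) + (0·4 − (-1)²) + (2·4 − (-2)²) = -1 + (-1) + 4 = 2.
det M (expand along row 1) = 0·4 − 1·2 + (-1)·0 = -2.
Characteristic polynomial: λ³ − 6λ² + 2λ + 2 = 0.
Substitute λ = y + (tr M)/3 = y + 2.000000 to remove the quadratic term: y³ + p·y + q = 0 with p = s − (tr M)²/3 = -10.000000 and q = −2(tr M)³/27 + (tr M)·s/3 − det M = -10.000000.
Three real roots ⇒ use the trigonometric (Viète) form: r = 2√(−p/3) = 3.651484, φ = arccos(3q/(p·r)) = arccos(0.821584) = 0.606613 rad.
y_k = r·cos(φ/3 − 2πk/3) for k = 0, 1, 2 gives y = 3.577089, -1.153467, -2.423622.
λ_k = y_k + 2.000000 gives λ = 5.5771, 0.8465, -0.4236 (check: the sum is 6.0000 = tr M).

Hence λ_max = 5.5771 and λ_min = -0.4236.


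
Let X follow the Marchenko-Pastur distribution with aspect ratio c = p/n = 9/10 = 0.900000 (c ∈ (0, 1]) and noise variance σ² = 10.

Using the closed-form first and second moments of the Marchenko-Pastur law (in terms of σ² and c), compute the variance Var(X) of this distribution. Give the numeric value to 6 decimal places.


Recall the MP moments m_1 = E[X] = σ² and m_2 = E[X²] = σ⁴ (1 + c).
m_1 = E[X] = σ² = 10, so m_1² = 100.
m_2 = E[X²] = σ⁴ (1 + c) = 100 · (1 + 0.900000) = 100 · 1.900000 = 190.000000.
(Note m_2 − m_1² simplifies to c · σ⁴ = 0.900000 · 100.)

Var(X) = m_2 − m_1² = 190.000000 − 100 = 90.000000.
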